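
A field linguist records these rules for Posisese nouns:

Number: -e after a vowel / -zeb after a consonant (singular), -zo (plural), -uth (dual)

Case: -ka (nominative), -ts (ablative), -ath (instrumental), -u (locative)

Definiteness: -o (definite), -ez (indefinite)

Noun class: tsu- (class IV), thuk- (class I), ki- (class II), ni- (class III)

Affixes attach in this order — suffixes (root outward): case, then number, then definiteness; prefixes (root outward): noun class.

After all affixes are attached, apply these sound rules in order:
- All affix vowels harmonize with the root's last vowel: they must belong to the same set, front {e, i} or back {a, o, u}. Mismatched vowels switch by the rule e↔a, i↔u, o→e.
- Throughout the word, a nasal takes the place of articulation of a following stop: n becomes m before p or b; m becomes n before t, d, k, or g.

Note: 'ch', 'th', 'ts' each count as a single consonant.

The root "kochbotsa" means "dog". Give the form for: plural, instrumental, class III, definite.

nukochbotsaathzoo

Attach noun class class III ni- → nikochbotsa.
Attach case instrumental -ath → nikochbotsaath.
Attach number plural -zo → nikochbotsaathzo.
Attach definiteness definite -o → nikochbotsaathzoo.
Apply vowel harmony: nikochbotsaathzoo → nukochbotsaathzoo.
Nasal assimilation: no change.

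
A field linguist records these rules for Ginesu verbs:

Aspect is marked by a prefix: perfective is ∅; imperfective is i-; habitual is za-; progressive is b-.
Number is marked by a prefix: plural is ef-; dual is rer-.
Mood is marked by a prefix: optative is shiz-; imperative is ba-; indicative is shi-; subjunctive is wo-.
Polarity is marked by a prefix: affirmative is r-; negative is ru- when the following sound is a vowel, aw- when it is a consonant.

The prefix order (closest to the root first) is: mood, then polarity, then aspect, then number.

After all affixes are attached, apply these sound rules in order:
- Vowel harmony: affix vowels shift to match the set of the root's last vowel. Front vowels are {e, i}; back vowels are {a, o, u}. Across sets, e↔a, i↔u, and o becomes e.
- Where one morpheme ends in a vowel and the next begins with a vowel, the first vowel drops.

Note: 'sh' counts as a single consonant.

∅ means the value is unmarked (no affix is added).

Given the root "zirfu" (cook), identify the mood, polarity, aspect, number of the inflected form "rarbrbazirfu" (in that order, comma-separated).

imperative, affirmative, progressive, dual

Segment: rer-b-r-ba-zirfu.
mood: ba- → imperative.
polarity: r- → affirmative.
aspect: b- → progressive.
number: rer- → dual.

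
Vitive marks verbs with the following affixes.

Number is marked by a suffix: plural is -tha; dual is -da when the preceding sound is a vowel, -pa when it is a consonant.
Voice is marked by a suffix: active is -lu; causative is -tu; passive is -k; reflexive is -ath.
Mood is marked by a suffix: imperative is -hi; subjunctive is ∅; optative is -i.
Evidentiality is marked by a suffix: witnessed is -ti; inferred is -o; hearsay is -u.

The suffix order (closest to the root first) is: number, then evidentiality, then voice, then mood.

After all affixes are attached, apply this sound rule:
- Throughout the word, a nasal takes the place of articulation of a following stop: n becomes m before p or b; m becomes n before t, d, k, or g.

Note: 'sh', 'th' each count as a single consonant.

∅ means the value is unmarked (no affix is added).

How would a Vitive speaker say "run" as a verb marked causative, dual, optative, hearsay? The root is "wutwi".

Attach number dual -da (after vowel 'i') → wutwida.
Attach evidentiality hearsay -u → wutwidau.
Attach voice causative -tu → wutwidautu.
Attach mood optative -i → wutwidautui.
Nasal assimilation: no change.

wutwidautui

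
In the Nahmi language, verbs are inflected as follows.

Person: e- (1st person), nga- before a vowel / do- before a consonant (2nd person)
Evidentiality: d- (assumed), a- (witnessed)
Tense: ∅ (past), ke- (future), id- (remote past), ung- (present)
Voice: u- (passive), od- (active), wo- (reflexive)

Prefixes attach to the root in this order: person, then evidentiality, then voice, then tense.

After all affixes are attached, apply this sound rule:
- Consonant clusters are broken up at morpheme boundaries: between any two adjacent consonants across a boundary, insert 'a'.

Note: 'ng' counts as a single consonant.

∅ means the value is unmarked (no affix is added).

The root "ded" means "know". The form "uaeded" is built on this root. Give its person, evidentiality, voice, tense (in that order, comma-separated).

Segment: u-a-e-ded.
person: e- → 1st person.
evidentiality: a- → witnessed.
voice: u- → passive.
tense: ∅ → past.

1st person, witnessed, passive, past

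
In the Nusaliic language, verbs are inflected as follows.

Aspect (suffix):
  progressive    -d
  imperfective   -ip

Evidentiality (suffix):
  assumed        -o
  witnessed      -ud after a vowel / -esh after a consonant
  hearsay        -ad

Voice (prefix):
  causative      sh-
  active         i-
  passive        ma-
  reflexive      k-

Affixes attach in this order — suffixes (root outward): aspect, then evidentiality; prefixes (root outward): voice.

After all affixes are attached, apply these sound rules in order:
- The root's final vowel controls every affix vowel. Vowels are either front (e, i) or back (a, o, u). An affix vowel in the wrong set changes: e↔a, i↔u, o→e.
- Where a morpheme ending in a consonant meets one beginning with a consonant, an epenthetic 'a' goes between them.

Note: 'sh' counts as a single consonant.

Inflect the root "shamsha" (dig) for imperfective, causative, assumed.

Attach voice causative sh- → shshamsha.
Attach aspect imperfective -ip → shshamshaip.
Attach evidentiality assumed -o → shshamshaipo.
Apply vowel harmony: shshamshaipo → shshamshaupo.
Apply epenthesis: shshamshaupo → shashamshaupo.

shashamshaupo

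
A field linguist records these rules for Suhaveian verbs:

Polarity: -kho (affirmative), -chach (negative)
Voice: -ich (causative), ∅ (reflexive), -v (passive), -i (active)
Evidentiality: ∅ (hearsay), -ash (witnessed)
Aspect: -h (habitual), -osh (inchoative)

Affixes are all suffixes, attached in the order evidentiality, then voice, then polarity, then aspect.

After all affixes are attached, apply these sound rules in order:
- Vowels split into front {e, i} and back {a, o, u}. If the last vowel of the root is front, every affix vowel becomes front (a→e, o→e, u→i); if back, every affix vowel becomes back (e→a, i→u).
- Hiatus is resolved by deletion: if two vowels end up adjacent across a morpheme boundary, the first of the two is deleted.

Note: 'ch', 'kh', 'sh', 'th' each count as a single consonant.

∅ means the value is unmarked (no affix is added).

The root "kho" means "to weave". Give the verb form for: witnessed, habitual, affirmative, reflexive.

Attach evidentiality witnessed -ash → khoash.
voice = reflexive: zero marking, form stays khoash.
Attach polarity affirmative -kho → khoashkho.
Attach aspect habitual -h → khoashkhoh.
Vowel harmony: no change.
Apply vowel deletion: khoashkhoh → khashkhoh.

khashkhoh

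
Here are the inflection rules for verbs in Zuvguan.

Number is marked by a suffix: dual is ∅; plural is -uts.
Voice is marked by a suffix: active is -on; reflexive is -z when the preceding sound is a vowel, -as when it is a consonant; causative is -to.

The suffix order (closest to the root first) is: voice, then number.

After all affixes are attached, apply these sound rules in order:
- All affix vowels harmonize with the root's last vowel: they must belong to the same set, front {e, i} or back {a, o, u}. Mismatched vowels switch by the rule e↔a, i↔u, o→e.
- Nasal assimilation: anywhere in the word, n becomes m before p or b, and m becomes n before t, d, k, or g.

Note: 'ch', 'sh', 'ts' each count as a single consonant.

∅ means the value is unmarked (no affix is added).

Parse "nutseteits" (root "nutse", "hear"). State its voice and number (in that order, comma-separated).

causative, plural

Segment: nutse-to-uts.
voice: -to → causative.
number: -uts → plural.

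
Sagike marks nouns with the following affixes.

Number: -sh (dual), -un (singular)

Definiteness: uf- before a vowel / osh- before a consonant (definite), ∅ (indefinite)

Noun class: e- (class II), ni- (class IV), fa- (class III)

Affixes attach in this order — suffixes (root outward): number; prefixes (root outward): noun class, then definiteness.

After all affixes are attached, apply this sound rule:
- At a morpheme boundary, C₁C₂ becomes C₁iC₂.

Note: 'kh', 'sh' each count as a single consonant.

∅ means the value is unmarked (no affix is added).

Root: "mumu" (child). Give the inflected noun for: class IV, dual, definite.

oshinimumush

Attach noun class class IV ni- → nimumu.
Attach number dual -sh → nimumush.
Attach definiteness definite osh- (before consonant 'n') → oshnimumush.
Apply epenthesis: oshnimumush → oshinimumush.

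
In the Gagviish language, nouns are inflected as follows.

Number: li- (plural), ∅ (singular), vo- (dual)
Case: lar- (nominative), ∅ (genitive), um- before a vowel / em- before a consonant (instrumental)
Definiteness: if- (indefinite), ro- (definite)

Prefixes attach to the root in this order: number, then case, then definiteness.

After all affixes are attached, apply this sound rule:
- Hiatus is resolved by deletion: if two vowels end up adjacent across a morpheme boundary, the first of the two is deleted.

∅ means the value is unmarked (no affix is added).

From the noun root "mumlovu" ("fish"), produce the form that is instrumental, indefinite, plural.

Attach number plural li- → limumlovu.
Attach case instrumental em- (before consonant 'l') → emlimumlovu.
Attach definiteness indefinite if- → ifemlimumlovu.
Vowel deletion: no change.

ifemlimumlovu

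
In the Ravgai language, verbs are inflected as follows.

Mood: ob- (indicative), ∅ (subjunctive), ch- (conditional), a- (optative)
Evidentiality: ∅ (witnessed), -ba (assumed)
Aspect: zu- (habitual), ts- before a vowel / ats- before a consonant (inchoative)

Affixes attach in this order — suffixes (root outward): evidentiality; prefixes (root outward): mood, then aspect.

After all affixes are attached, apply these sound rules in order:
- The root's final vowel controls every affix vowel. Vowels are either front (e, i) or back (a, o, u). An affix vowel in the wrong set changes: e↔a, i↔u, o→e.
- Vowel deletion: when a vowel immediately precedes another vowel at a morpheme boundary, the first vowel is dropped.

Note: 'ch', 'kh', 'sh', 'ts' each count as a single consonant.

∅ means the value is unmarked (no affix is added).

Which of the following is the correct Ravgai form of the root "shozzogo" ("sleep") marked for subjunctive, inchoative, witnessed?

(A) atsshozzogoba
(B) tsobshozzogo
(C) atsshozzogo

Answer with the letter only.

C

mood = subjunctive: zero marking, form stays shozzogo.
evidentiality = witnessed: zero marking, form stays shozzogo.
Attach aspect inchoative ats- (before consonant 'sh') → atsshozzogo.
Vowel harmony: no change.
Vowel deletion: no change.
So the correct form is atsshozzogo, option (C).
(B) tsobshozzogo is wrong: it uses indicative instead of subjunctive for mood.
(A) atsshozzogoba is wrong: it uses assumed instead of witnessed for evidentiality.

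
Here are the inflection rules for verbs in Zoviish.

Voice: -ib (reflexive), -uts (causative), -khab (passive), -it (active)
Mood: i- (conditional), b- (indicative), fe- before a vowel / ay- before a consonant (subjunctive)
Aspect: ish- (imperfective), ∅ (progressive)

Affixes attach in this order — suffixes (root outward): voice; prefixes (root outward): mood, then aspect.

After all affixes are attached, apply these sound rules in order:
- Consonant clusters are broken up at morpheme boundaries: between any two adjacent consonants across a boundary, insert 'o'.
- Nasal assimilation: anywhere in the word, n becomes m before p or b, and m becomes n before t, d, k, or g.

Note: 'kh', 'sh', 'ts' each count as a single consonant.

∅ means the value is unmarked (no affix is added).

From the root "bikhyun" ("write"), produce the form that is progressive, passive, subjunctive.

Attach mood subjunctive ay- (before consonant 'b') → aybikhyun.
Attach voice passive -khab → aybikhyunkhab.
aspect = progressive: zero marking, form stays aybikhyunkhab.
Apply epenthesis: aybikhyunkhab → ayobikhyunokhab.
Nasal assimilation: no change.

ayobikhyunokhab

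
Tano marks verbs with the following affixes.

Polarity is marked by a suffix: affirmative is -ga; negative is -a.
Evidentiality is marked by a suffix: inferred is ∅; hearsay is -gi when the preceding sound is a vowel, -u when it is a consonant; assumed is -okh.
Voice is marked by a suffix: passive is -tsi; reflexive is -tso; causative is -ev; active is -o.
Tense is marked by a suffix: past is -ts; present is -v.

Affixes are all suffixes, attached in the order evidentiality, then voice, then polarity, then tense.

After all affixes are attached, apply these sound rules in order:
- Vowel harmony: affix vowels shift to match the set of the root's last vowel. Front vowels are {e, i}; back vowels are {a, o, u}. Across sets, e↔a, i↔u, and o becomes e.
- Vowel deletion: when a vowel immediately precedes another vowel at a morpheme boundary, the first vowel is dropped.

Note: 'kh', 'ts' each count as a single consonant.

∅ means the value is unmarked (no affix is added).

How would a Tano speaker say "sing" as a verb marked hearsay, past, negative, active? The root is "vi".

Attach evidentiality hearsay -gi (after vowel 'i') → vigi.
Attach voice active -o → vigio.
Attach polarity negative -a → vigioa.
Attach tense past -ts → vigioats.
Apply vowel harmony: vigioats → vigieets.
Apply vowel deletion: vigieets → vigets.

vigets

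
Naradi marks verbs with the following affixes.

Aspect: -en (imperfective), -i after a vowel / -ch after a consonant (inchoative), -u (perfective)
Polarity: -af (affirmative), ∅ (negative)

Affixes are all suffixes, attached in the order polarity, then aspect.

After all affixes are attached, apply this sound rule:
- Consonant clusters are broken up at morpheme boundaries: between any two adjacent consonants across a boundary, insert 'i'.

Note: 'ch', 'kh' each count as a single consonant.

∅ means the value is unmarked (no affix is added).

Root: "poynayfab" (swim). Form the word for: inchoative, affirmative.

Attach polarity affirmative -af → poynayfabaf.
Attach aspect inchoative -ch (after consonant 'f') → poynayfabafch.
Apply epenthesis: poynayfabafch → poynayfabafich.

poynayfabafich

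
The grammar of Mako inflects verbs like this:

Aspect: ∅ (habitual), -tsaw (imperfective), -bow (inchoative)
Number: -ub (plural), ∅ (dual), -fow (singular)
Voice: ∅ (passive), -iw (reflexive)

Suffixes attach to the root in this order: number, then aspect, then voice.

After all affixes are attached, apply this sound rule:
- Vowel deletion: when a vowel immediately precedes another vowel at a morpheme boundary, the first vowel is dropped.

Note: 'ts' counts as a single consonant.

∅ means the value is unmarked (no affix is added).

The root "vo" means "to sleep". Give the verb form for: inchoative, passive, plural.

vubbow

Attach number plural -ub → voub.
Attach aspect inchoative -bow → voubbow.
voice = passive: zero marking, form stays voubbow.
Apply vowel deletion: voubbow → vubbow.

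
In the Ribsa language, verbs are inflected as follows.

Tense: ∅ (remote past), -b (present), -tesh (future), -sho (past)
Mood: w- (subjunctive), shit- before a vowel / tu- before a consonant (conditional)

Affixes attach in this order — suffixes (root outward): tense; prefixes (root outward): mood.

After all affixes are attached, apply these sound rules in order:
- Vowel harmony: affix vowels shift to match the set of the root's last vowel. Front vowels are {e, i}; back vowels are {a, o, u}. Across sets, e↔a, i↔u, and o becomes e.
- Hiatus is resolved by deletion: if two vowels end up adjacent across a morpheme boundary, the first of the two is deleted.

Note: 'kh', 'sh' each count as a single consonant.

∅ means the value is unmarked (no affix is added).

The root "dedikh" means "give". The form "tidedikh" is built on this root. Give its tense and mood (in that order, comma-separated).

remote past, conditional

Segment: tu-dedikh.
tense: ∅ → remote past.
mood: shit/tu- → conditional.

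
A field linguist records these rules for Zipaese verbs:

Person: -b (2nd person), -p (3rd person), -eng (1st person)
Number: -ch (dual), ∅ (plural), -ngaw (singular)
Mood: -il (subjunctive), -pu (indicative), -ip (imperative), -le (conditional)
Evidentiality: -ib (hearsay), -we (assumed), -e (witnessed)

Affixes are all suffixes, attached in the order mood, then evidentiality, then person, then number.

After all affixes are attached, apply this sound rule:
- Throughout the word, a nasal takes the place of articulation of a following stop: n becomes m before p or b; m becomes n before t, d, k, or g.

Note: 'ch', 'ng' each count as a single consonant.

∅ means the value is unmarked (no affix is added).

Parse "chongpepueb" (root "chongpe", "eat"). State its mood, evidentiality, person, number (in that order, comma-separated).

Segment: chongpe-pu-e-b.
mood: -pu → indicative.
evidentiality: -e → witnessed.
person: -b → 2nd person.
number: ∅ → plural.

indicative, witnessed, 2nd person, plural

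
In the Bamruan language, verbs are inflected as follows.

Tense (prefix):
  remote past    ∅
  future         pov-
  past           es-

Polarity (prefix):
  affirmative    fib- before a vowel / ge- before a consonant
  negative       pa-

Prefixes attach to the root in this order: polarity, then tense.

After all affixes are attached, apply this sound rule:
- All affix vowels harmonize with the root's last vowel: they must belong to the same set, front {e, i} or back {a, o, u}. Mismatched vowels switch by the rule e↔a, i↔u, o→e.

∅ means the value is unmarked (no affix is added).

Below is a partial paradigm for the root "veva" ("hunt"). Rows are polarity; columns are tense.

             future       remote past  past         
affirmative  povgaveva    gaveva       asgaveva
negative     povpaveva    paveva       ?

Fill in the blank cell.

aspaveva

Attach polarity negative pa- → paveva.
Attach tense past es- → espaveva.
Apply vowel harmony: espaveva → aspaveva.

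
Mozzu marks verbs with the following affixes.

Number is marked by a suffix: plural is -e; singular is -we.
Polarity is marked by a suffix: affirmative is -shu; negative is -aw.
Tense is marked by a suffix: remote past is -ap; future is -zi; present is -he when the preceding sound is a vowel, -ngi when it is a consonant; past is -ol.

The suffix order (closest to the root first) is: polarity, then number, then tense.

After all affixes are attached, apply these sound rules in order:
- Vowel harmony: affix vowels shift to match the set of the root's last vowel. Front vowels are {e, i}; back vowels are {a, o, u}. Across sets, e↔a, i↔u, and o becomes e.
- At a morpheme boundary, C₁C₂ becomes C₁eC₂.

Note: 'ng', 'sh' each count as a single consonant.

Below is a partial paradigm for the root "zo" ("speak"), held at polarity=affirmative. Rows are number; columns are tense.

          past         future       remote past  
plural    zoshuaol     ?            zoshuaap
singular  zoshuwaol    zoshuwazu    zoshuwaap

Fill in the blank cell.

Attach polarity affirmative -shu → zoshu.
Attach number plural -e → zoshue.
Attach tense future -zi → zoshuezi.
Apply vowel harmony: zoshuezi → zoshuazu.
Epenthesis: no change.

zoshuazu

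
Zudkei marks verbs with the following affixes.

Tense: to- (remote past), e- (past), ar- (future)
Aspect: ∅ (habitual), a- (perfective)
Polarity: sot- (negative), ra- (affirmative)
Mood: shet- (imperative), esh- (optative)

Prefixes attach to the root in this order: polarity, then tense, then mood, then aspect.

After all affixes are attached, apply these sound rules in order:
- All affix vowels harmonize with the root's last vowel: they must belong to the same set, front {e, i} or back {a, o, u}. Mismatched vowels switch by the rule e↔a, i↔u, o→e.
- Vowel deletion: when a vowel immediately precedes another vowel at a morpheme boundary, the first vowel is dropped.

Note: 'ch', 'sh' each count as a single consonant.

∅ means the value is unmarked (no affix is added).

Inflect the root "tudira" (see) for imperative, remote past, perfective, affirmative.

ashattoratudira

Attach polarity affirmative ra- → ratudira.
Attach tense remote past to- → toratudira.
Attach mood imperative shet- → shettoratudira.
Attach aspect perfective a- → ashettoratudira.
Apply vowel harmony: ashettoratudira → ashattoratudira.
Vowel deletion: no change.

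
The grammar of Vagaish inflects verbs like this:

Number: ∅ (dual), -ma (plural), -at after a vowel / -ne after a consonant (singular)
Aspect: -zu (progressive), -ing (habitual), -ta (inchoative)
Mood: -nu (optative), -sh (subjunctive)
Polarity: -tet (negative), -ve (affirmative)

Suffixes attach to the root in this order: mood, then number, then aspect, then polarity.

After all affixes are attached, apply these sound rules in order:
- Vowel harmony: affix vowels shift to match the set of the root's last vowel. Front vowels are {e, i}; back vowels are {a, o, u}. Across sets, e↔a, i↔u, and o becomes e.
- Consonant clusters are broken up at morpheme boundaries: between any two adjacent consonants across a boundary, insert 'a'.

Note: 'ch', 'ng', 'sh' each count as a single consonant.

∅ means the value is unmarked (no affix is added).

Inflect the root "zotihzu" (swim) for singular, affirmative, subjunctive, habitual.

Attach mood subjunctive -sh → zotihzush.
Attach number singular -ne (after consonant 'sh') → zotihzushne.
Attach aspect habitual -ing → zotihzushneing.
Attach polarity affirmative -ve → zotihzushneingve.
Apply vowel harmony: zotihzushneingve → zotihzushnaungva.
Apply epenthesis: zotihzushnaungva → zotihzushanaungava.

zotihzushanaungava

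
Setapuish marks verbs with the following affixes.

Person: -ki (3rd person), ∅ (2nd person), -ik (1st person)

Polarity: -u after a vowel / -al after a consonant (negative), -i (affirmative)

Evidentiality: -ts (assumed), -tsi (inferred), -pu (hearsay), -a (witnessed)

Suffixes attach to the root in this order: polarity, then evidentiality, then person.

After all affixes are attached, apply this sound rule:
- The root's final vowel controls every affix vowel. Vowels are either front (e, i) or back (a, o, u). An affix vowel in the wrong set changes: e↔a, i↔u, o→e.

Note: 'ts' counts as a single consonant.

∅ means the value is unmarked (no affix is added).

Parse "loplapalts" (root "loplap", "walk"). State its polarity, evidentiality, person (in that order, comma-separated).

negative, assumed, 2nd person

Segment: loplap-al-ts.
polarity: -u/al → negative.
evidentiality: -ts → assumed.
person: ∅ → 2nd person.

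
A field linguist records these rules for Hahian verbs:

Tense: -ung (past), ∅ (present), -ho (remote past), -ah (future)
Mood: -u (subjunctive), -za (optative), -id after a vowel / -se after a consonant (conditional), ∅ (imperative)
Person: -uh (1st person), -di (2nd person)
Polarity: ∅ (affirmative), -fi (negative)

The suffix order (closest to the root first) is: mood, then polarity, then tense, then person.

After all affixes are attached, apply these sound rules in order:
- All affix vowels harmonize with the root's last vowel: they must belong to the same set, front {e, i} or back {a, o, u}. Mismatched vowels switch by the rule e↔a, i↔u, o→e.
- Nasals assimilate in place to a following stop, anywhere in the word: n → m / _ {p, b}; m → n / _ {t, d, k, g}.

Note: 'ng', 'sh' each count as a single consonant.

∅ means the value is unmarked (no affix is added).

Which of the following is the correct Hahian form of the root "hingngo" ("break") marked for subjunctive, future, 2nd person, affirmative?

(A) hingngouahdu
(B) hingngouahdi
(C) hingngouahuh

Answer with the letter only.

A

Attach mood subjunctive -u → hingngou.
polarity = affirmative: zero marking, form stays hingngou.
Attach tense future -ah → hingngouah.
Attach person 2nd person -di → hingngouahdi.
Apply vowel harmony: hingngouahdi → hingngouahdu.
Nasal assimilation: no change.
So the correct form is hingngouahdu, option (A).
(B) hingngouahdi is wrong: it fails to apply the sound rule(s).
(C) hingngouahuh is wrong: it uses 1st person instead of 2nd person for person.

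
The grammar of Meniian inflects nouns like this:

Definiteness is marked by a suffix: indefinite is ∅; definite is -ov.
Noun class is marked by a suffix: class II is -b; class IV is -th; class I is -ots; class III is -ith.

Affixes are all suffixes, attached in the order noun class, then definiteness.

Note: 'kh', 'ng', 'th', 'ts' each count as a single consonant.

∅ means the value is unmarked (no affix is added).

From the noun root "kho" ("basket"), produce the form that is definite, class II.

Attach noun class class II -b → khob.
Attach definiteness definite -ov → khobov.

khobov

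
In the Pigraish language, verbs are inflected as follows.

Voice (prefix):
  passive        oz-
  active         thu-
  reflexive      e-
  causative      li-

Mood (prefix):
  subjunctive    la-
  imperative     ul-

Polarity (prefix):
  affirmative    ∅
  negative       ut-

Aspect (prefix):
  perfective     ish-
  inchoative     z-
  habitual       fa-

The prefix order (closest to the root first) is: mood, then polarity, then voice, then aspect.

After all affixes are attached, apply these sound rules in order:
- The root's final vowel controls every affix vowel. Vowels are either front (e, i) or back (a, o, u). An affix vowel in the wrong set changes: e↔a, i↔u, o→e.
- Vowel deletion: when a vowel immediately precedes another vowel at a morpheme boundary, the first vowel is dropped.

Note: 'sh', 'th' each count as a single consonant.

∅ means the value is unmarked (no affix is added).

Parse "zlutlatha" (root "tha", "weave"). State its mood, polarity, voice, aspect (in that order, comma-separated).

Segment: z-li-ut-la-tha.
mood: la- → subjunctive.
polarity: ut- → negative.
voice: li- → causative.
aspect: z- → inchoative.

subjunctive, negative, causative, inchoative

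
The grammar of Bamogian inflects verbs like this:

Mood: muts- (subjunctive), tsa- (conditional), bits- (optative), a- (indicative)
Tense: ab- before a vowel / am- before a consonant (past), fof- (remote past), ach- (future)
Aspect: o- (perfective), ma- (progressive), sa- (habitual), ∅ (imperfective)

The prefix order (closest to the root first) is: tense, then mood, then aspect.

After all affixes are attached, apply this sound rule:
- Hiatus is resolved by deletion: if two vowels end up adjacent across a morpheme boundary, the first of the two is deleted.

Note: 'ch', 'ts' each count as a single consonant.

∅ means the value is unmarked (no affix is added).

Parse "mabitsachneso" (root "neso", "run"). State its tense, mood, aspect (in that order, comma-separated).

future, optative, progressive

Segment: ma-bits-ach-neso.
tense: ach- → future.
mood: bits- → optative.
aspect: ma- → progressive.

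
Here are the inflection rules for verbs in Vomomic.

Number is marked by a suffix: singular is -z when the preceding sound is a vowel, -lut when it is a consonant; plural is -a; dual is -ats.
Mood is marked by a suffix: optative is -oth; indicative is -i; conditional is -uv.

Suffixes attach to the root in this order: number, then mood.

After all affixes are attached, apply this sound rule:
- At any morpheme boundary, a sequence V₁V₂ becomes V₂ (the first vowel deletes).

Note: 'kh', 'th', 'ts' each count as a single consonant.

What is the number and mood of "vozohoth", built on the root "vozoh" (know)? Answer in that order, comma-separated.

plural, optative

Segment: vozoh-a-oth.
number: -a → plural.
mood: -oth → optative.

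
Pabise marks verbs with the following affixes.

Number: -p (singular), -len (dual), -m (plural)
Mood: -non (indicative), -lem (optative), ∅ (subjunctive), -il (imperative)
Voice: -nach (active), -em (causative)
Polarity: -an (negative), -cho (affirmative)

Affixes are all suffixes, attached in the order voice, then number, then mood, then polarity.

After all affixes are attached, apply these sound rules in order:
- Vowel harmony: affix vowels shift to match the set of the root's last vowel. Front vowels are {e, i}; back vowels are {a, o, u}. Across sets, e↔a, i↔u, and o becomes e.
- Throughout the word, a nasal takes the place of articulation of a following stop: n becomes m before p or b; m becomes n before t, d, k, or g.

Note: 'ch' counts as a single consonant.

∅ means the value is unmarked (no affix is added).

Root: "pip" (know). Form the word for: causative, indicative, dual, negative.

Attach voice causative -em → pipem.
Attach number dual -len → pipemlen.
Attach mood indicative -non → pipemlennon.
Attach polarity negative -an → pipemlennonan.
Apply vowel harmony: pipemlennonan → pipemlennenen.
Nasal assimilation: no change.

pipemlennenen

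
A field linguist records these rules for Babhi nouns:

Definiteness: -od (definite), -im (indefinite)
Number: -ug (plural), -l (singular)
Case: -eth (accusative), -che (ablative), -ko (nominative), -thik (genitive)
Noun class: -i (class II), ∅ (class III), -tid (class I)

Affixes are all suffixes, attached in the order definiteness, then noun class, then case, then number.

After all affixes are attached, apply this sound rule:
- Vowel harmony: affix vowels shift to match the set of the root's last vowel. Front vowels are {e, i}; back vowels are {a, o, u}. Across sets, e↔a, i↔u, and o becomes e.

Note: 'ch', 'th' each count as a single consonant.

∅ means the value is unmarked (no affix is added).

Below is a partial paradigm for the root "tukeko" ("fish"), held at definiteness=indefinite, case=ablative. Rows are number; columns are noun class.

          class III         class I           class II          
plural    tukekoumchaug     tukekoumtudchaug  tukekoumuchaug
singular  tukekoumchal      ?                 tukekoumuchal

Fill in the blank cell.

tukekoumtudchal

Attach definiteness indefinite -im → tukekoim.
Attach noun class class I -tid → tukekoimtid.
Attach case ablative -che → tukekoimtidche.
Attach number singular -l → tukekoimtidchel.
Apply vowel harmony: tukekoimtidchel → tukekoumtudchal.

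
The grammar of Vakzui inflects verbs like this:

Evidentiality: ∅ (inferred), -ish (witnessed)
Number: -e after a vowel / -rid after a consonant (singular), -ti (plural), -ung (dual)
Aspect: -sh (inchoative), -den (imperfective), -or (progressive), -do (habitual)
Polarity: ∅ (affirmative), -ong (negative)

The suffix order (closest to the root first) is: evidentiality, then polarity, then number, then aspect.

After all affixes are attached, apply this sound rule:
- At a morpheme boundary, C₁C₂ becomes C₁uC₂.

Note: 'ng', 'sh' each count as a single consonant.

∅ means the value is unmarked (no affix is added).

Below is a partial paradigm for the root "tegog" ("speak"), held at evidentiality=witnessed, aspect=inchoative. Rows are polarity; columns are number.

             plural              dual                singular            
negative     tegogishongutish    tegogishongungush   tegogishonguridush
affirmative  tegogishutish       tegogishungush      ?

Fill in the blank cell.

tegogishuridush

Attach evidentiality witnessed -ish → tegogish.
polarity = affirmative: zero marking, form stays tegogish.
Attach number singular -rid (after consonant 'sh') → tegogishrid.
Attach aspect inchoative -sh → tegogishridsh.
Apply epenthesis: tegogishridsh → tegogishuridush.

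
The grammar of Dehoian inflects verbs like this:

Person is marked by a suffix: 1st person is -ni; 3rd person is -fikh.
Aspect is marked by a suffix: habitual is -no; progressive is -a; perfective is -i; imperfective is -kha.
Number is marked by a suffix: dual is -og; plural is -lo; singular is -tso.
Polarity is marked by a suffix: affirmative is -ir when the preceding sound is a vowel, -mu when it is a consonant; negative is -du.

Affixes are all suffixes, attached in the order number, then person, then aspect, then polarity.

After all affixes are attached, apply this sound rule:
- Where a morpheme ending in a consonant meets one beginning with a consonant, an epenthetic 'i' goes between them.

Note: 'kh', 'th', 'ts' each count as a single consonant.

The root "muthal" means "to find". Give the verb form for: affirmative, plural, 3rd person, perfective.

muthalilofikhiir

Attach number plural -lo → muthallo.
Attach person 3rd person -fikh → muthallofikh.
Attach aspect perfective -i → muthallofikhi.
Attach polarity affirmative -ir (after vowel 'i') → muthallofikhiir.
Apply epenthesis: muthallofikhiir → muthalilofikhiir.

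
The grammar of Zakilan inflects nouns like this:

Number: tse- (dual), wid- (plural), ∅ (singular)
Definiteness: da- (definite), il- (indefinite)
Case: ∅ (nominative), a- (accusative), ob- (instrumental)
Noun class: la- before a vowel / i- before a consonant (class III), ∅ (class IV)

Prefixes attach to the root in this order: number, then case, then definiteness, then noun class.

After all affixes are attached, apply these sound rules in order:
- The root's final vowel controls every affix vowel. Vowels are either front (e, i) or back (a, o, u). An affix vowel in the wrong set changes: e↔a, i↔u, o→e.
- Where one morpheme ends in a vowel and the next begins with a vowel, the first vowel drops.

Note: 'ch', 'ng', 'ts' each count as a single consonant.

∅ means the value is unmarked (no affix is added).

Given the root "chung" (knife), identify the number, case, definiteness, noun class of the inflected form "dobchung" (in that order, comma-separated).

Segment: da-ob-chung.
number: ∅ → singular.
case: ob- → instrumental.
definiteness: da- → definite.
noun class: ∅ → class IV.

singular, instrumental, definite, class IV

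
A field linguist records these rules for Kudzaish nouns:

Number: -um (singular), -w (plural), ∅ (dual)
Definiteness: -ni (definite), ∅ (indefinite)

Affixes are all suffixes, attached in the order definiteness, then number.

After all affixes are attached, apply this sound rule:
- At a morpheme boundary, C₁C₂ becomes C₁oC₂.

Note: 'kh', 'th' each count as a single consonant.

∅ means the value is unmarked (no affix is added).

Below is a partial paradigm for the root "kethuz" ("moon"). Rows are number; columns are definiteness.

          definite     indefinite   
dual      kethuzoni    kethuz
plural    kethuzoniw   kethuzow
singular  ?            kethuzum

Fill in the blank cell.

Attach definiteness definite -ni → kethuzni.
Attach number singular -um → kethuznium.
Apply epenthesis: kethuznium → kethuzonium.

kethuzonium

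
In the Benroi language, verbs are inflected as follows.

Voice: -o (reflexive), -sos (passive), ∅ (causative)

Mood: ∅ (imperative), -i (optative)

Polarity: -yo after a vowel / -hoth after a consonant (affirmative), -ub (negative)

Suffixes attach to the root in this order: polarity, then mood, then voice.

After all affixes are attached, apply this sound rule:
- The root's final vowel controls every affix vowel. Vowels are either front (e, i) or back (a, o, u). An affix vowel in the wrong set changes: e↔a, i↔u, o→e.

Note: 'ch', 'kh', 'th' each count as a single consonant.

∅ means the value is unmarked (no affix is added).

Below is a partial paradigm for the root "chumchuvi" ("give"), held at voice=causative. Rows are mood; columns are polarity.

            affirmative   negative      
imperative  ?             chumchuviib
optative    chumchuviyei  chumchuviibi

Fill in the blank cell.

chumchuviye

Attach polarity affirmative -yo (after vowel 'i') → chumchuviyo.
mood = imperative: zero marking, form stays chumchuviyo.
voice = causative: zero marking, form stays chumchuviyo.
Apply vowel harmony: chumchuviyo → chumchuviye.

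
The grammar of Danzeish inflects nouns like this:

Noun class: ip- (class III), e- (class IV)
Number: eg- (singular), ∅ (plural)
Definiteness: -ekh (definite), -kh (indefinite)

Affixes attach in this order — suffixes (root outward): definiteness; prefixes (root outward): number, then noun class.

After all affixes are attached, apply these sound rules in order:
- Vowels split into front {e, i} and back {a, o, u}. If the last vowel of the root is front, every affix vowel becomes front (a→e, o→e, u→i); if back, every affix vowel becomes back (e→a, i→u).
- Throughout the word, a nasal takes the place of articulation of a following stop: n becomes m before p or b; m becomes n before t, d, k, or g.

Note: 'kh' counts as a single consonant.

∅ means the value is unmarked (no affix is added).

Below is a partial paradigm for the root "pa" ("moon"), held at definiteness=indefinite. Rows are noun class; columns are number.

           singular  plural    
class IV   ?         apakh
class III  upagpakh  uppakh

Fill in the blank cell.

Attach number singular eg- → egpa.
Attach definiteness indefinite -kh → egpakh.
Attach noun class class IV e- → eegpakh.
Apply vowel harmony: eegpakh → aagpakh.
Nasal assimilation: no change.

aagpakh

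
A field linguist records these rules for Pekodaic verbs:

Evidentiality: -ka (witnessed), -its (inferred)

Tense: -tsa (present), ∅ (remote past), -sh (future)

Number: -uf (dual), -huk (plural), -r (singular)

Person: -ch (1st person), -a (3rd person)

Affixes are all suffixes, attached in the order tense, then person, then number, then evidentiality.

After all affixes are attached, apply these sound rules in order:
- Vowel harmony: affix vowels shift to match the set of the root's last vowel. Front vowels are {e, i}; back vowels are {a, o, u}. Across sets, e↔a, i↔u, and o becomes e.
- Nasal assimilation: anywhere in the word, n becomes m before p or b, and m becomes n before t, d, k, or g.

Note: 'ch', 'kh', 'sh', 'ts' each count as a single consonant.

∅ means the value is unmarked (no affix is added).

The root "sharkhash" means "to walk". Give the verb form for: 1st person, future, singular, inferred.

Attach tense future -sh → sharkhashsh.
Attach person 1st person -ch → sharkhashshch.
Attach number singular -r → sharkhashshchr.
Attach evidentiality inferred -its → sharkhashshchrits.
Apply vowel harmony: sharkhashshchrits → sharkhashshchruts.
Nasal assimilation: no change.

sharkhashshchruts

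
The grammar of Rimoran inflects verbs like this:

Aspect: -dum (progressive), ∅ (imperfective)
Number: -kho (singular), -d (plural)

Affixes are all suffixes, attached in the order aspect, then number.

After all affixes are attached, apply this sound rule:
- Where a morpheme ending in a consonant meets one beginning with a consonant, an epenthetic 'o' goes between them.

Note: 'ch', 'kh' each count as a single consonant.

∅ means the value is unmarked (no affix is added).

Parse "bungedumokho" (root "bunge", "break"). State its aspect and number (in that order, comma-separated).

progressive, singular

Segment: bunge-dum-kho.
aspect: -dum → progressive.
number: -kho → singular.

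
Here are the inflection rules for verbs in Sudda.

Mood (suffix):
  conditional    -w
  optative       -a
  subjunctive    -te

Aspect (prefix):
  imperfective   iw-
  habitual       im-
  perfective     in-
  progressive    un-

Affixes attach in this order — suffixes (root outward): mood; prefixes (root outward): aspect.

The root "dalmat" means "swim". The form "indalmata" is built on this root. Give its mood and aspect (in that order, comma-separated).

optative, perfective

Segment: in-dalmat-a.
mood: -a → optative.
aspect: in- → perfective.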